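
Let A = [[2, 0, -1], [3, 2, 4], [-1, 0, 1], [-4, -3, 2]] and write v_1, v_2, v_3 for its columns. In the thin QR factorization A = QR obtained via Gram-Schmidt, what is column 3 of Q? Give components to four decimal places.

e_1 = v_1/‖v_1‖ = (2, 3, -1, -4)/5.4772 = (0.3651, 0.5477, -0.1826, -0.7303).
r_{12} = e_1·v_2 = 3.2863.
u_2 = v_2 − 3.2863·e_1 = (-1.2000, 0.2000, 0.6000, -0.6000).
‖u_2‖ = 1.4832, so e_2 = (-0.8090, 0.1348, 0.4045, -0.4045).
r_{13} = e_1·v_3 = 0.1826; r_{23} = e_2·v_3 = 0.9439.
u_3 = v_3 − 0.1826·e_1 − 0.9439·e_2 = (-0.3030, 3.7727, 0.6515, 2.5152).
‖u_3‖ = 4.5908, so e_3 = (-0.0660, 0.8218, 0.1419, 0.5479).

e_3 = (-0.0660, 0.8218, 0.1419, 0.5479)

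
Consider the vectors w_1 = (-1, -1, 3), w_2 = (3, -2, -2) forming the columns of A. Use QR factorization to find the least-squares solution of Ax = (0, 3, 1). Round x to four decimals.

x = (-0.4058, -0.6377)

q_1 = w_1/‖w_1‖ = (-1, -1, 3)/3.3166 = (-0.3015, -0.3015, 0.9045).
r_{12} = q_1·w_2 = -2.1106.
u_2 = w_2 + 2.1106·q_1 = (2.3636, -2.6364, -0.0909).
‖u_2‖ = 3.5420, so q_2 = (0.6673, -0.7443, -0.0257).
Qᵀb = (0.0000, -2.2586).
Back-substitute: x_2 = -2.2586/3.5420 = -0.6377.
x_1 = (0.0000 + 2.1106·(-0.6377))/3.3166 = -0.4058.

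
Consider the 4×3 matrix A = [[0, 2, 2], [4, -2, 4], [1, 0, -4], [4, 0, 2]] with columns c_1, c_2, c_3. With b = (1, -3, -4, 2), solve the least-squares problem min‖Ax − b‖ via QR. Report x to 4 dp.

c_1 = (0, 4, 1, 4); ‖c_1‖ = 5.7446, so q_1 = (0.0000, 0.6963, 0.1741, 0.6963).
q_1·c_2 = 0.0000·2 + 0.6963·(-2) + 0.1741·0 + 0.6963·0 = -1.3926.
u_2 = c_2 + 1.3926·q_1 = (2.0000, -1.0303, 0.2424, 0.9697).
‖u_2‖ = 2.4618, so q_2 = (0.8124, -0.4185, 0.0985, 0.3939).
q_1·c_3 = 0.0000·2 + 0.6963·4 + 0.1741·(-4) + 0.6963·2 = 3.4816; q_2·c_3 = 0.8124·2 + (-0.4185)·4 + 0.0985·(-4) + 0.3939·2 = 0.3447.
u_3 = c_3 − 3.4816·q_1 − 0.3447·q_2 = (1.7200, 1.7200, -4.6400, -0.5600).
‖u_3‖ = 5.2688, so q_3 = (0.3265, 0.3265, -0.8807, -0.1063).
Qᵀb = (-1.3926, 2.4618, 2.6572).
Back-substitute: x_3 = 2.6572/5.2688 = 0.5043.
x_2 = (2.4618 − 0.3447·0.5043)/2.4618 = 0.9294.
x_1 = (-1.3926 + 1.3926·0.9294 − 3.4816·0.5043)/5.7446 = -0.3228.

x = (-0.3228, 0.9294, 0.5043)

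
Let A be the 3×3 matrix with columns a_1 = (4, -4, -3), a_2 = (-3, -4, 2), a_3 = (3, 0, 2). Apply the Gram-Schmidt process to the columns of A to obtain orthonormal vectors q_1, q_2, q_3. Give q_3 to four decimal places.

a_1 = (4, -4, -3); ‖a_1‖ = 6.4031, so q_1 = (0.6247, -0.6247, -0.4685).
q_1·a_2 = 0.6247·(-3) + (-0.6247)·(-4) + (-0.4685)·2 = -0.3123.
u_2 = a_2 + 0.3123·q_1 = (-2.8049, -4.1951, 1.8537).
‖u_2‖ = 5.3761, so q_2 = (-0.5217, -0.7803, 0.3448).
q_1·a_3 = 0.6247·3 + (-0.6247)·0 + (-0.4685)·2 = 0.9370; q_2·a_3 = (-0.5217)·3 + (-0.7803)·0 + 0.3448·2 = -0.8756.
u_3 = a_3 − 0.9370·q_1 + 0.8756·q_2 = (1.9578, -0.0979, 2.7409).
‖u_3‖ = 3.3698, so q_3 = (0.5810, -0.0290, 0.8134).

q_3 = (0.5810, -0.0290, 0.8134)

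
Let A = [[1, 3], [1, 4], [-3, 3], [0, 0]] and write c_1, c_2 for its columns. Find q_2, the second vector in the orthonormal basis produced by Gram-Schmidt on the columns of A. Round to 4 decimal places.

q_2 = (0.5486, 0.7210, 0.4232, 0.0000)

c_1 = (1, 1, -3, 0); ‖c_1‖ = 3.3166, so q_1 = (0.3015, 0.3015, -0.9045, 0.0000).
q_1·c_2 = 0.3015·3 + 0.3015·4 + (-0.9045)·3 + 0.0000·0 = -0.6030.
u_2 = c_2 + 0.6030·q_1 = (3.1818, 4.1818, 2.4545, 0.0000).
‖u_2‖ = 5.7997, so q_2 = (0.5486, 0.7210, 0.4232, 0.0000).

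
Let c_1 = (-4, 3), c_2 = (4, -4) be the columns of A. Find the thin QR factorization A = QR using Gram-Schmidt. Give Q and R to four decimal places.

Q = [[-0.8000, -0.6000], [0.6000, -0.8000]], R = [[5.0000, -5.6000], [0.0000, 0.8000]]

c_1 = (-4, 3); ‖c_1‖ = 5.0000, so q_1 = (-0.8000, 0.6000).
q_1·c_2 = (-0.8000)·4 + 0.6000·(-4) = -5.6000.
u_2 = c_2 + 5.6000·q_1 = (-0.4800, -0.6400).
‖u_2‖ = 0.8000, so q_2 = (-0.6000, -0.8000).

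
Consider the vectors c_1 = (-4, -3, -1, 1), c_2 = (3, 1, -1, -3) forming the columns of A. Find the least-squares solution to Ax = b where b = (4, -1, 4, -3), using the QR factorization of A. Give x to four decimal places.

c_1 = (-4, -3, -1, 1); ‖c_1‖ = 5.1962, so e_1 = (-0.7698, -0.5774, -0.1925, 0.1925).
e_1·c_2 = (-0.7698)·3 + (-0.5774)·1 + (-0.1925)·(-1) + 0.1925·(-3) = -3.2717.
u_2 = c_2 + 3.2717·e_1 = (0.4815, -0.8889, -1.6296, -2.3704).
‖u_2‖ = 3.0490, so e_2 = (0.1579, -0.2915, -0.5345, -0.7774).
Qᵀb = (-3.8490, 1.1176).
Back-substitute: x_2 = 1.1176/3.0490 = 0.3665.
x_1 = (-3.8490 + 3.2717·0.3665)/5.1962 = -0.5100.

x = (-0.5100, 0.3665)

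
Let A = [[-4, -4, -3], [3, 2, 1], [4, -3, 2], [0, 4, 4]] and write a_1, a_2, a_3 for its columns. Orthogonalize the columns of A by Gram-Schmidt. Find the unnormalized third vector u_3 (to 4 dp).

a_1 = (-4, 3, 4, 0); ‖a_1‖ = 6.4031, so e_1 = (-0.6247, 0.4685, 0.6247, 0.0000).
e_1·a_2 = (-0.6247)·(-4) + 0.4685·2 + 0.6247·(-3) + 0.0000·4 = 1.5617.
u_2 = a_2 − 1.5617·e_1 = (-3.0244, 1.2683, -3.9756, 4.0000).
‖u_2‖ = 6.5239, so e_2 = (-0.4636, 0.1944, -0.6094, 0.6131).
e_1·a_3 = (-0.6247)·(-3) + 0.4685·1 + 0.6247·2 + 0.0000·4 = 3.5920; e_2·a_3 = (-0.4636)·(-3) + 0.1944·1 + (-0.6094)·2 + 0.6131·4 = 2.8189.
u_3 = a_3 − 3.5920·e_1 − 2.8189·e_2 = (0.5507, -1.2309, 1.4739, 2.2716).

u_3 = (0.5507, -1.2309, 1.4739, 2.2716)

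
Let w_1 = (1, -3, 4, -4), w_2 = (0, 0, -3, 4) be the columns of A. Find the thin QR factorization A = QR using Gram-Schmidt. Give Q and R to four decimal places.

Q = [[0.1543, 0.2649], [-0.4629, -0.7947], [0.6172, -0.1325], [-0.6172, 0.5298]], R = [[6.4807, -4.3205], [0.0000, 2.5166]]

w_1 = (1, -3, 4, -4); ‖w_1‖ = 6.4807, so q_1 = (0.1543, -0.4629, 0.6172, -0.6172).
q_1·w_2 = 0.1543·0 + (-0.4629)·0 + 0.6172·(-3) + (-0.6172)·4 = -4.3205.
u_2 = w_2 + 4.3205·q_1 = (0.6667, -2.0000, -0.3333, 1.3333).
‖u_2‖ = 2.5166, so q_2 = (0.2649, -0.7947, -0.1325, 0.5298).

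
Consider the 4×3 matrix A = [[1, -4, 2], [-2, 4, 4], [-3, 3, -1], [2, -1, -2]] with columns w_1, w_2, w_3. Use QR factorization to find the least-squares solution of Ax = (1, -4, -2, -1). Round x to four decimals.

x = (-0.2940, -0.7090, -0.2838)

e_1 = w_1/‖w_1‖ = (1, -2, -3, 2)/4.2426 = (0.2357, -0.4714, -0.7071, 0.4714).
r_{12} = e_1·w_2 = -5.4212.
u_2 = w_2 + 5.4212·e_1 = (-2.7222, 1.4444, -0.8333, 1.5556).
‖u_2‖ = 3.5512, so e_2 = (-0.7666, 0.4067, -0.2347, 0.4380).
r_{13} = e_1·w_3 = -1.6499; r_{23} = e_2·w_3 = -0.5475.
u_3 = w_3 + 1.6499·e_1 + 0.5475·e_2 = (1.9692, 3.4449, -2.2952, -0.9824).
‖u_3‖ = 4.6881, so e_3 = (0.4200, 0.7348, -0.4896, -0.2095).
Qᵀb = (3.0641, -2.3623, -1.3306).
Back-substitute: x_3 = -1.3306/4.6881 = -0.2838.
x_2 = (-2.3623 + 0.5475·(-0.2838))/3.5512 = -0.7090.
x_1 = (3.0641 + 5.4212·(-0.7090) + 1.6499·(-0.2838))/4.2426 = -0.2940.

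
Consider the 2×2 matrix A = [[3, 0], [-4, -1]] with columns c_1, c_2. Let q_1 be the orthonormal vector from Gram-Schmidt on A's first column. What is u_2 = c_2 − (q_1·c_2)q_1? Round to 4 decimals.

c_1 = (3, -4); ‖c_1‖ = 5.0000, so q_1 = (0.6000, -0.8000).
q_1·c_2 = 0.6000·0 + (-0.8000)·(-1) = 0.8000.
u_2 = c_2 − 0.8000·q_1 = (-0.4800, -0.3600).

u_2 = (-0.4800, -0.3600)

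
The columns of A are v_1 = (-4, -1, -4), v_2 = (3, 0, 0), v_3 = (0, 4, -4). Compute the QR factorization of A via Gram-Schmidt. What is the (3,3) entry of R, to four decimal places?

r_{33} = 4.8507

v_1 = (-4, -1, -4); ‖v_1‖ = 5.7446, so q_1 = (-0.6963, -0.1741, -0.6963).
q_1·v_2 = (-0.6963)·3 + (-0.1741)·0 + (-0.6963)·0 = -2.0889.
u_2 = v_2 + 2.0889·q_1 = (1.5455, -0.3636, -1.4545).
‖u_2‖ = 2.1532, so q_2 = (0.7177, -0.1689, -0.6755).
q_1·v_3 = (-0.6963)·0 + (-0.1741)·4 + (-0.6963)·(-4) = 2.0889; q_2·v_3 = 0.7177·0 + (-0.1689)·4 + (-0.6755)·(-4) = 2.0266.
u_3 = v_3 − 2.0889·q_1 − 2.0266·q_2 = (0.0000, 4.7059, -1.1765).
r_{33} = ‖u_3‖ = 4.8507.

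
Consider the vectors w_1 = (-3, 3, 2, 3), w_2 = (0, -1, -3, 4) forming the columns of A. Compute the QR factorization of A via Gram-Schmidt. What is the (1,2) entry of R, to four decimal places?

r_{12} = 0.5388

w_1 = (-3, 3, 2, 3); ‖w_1‖ = 5.5678, so q_1 = (-0.5388, 0.5388, 0.3592, 0.5388).
r_{12} = q_1·w_2 = 0.5388.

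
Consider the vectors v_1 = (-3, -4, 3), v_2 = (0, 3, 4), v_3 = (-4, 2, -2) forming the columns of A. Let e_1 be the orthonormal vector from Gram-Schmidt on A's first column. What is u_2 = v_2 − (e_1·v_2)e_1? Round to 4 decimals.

u_2 = (0.0000, 3.0000, 4.0000)

v_1 = (-3, -4, 3); ‖v_1‖ = 5.8310, so e_1 = (-0.5145, -0.6860, 0.5145).
e_1·v_2 = (-0.5145)·0 + (-0.6860)·3 + 0.5145·4 = 0.0000.
u_2 = v_2 + 0.0000·e_1 = (0.0000, 3.0000, 4.0000).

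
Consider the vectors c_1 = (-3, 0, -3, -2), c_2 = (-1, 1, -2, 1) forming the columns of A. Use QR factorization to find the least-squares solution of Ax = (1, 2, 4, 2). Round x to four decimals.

c_1 = (-3, 0, -3, -2); ‖c_1‖ = 4.6904, so e_1 = (-0.6396, 0.0000, -0.6396, -0.4264).
e_1·c_2 = (-0.6396)·(-1) + 0.0000·1 + (-0.6396)·(-2) + (-0.4264)·1 = 1.4924.
u_2 = c_2 − 1.4924·e_1 = (-0.0455, 1.0000, -1.0455, 1.6364).
‖u_2‖ = 2.1847, so e_2 = (-0.0208, 0.4577, -0.4785, 0.7490).
Qᵀb = (-4.0508, 0.4785).
Back-substitute: x_2 = 0.4785/2.1847 = 0.2190.
x_1 = (-4.0508 − 1.4924·0.2190)/4.6904 = -0.9333.

x = (-0.9333, 0.2190)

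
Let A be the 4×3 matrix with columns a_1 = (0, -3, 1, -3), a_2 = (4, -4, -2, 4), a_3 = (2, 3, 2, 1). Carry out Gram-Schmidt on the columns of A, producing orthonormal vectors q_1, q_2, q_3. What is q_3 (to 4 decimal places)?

q_3 = (0.6831, 0.2858, 0.6692, -0.0627)

a_1 = (0, -3, 1, -3); ‖a_1‖ = 4.3589, so q_1 = (0.0000, -0.6882, 0.2294, -0.6882).
q_1·a_2 = 0.0000·4 + (-0.6882)·(-4) + 0.2294·(-2) + (-0.6882)·4 = -0.4588.
u_2 = a_2 + 0.4588·q_1 = (4.0000, -4.3158, -1.8947, 3.6842).
‖u_2‖ = 7.1965, so q_2 = (0.5558, -0.5997, -0.2633, 0.5119).
q_1·a_3 = 0.0000·2 + (-0.6882)·3 + 0.2294·2 + (-0.6882)·1 = -2.2942; q_2·a_3 = 0.5558·2 + (-0.5997)·3 + (-0.2633)·2 + 0.5119·1 = -0.7021.
u_3 = a_3 + 2.2942·q_1 + 0.7021·q_2 = (2.3902, 1.0000, 2.3415, -0.2195).
‖u_3‖ = 3.4991, so q_3 = (0.6831, 0.2858, 0.6692, -0.0627).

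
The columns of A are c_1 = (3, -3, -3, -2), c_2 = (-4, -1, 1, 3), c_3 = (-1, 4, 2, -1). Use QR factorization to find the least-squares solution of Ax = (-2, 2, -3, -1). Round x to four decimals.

x = (2.5024, 1.7597, 2.4684)

c_1 = (3, -3, -3, -2); ‖c_1‖ = 5.5678, so e_1 = (0.5388, -0.5388, -0.5388, -0.3592).
e_1·c_2 = 0.5388·(-4) + (-0.5388)·(-1) + (-0.5388)·1 + (-0.3592)·3 = -3.2329.
u_2 = c_2 + 3.2329·e_1 = (-2.2581, -2.7419, -0.7419, 1.8387).
‖u_2‖ = 4.0680, so e_2 = (-0.5551, -0.6740, -0.1824, 0.4520).
e_1·c_3 = 0.5388·(-1) + (-0.5388)·4 + (-0.5388)·2 + (-0.3592)·(-1) = -3.4125; e_2·c_3 = (-0.5551)·(-1) + (-0.6740)·4 + (-0.1824)·2 + 0.4520·(-1) = -2.9578.
u_3 = c_3 + 3.4125·e_1 + 2.9578·e_2 = (-0.8031, 0.1676, -0.3782, -0.8889).
‖u_3‖ = 1.2674, so e_3 = (-0.6337, 0.1323, -0.2984, -0.7014).
Qᵀb = (-0.1796, -0.1427, 3.1284).
Back-substitute: x_3 = 3.1284/1.2674 = 2.4684.
x_2 = (-0.1427 + 2.9578·2.4684)/4.0680 = 1.7597.
x_1 = (-0.1796 + 3.2329·1.7597 + 3.4125·2.4684)/5.5678 = 2.5024.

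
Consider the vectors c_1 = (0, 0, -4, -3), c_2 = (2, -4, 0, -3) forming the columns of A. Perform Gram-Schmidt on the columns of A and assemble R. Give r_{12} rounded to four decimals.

r_{12} = 1.8000

e_1 = c_1/‖c_1‖ = (0, 0, -4, -3)/5.0000 = (0.0000, 0.0000, -0.8000, -0.6000).
r_{12} = e_1·c_2 = 1.8000.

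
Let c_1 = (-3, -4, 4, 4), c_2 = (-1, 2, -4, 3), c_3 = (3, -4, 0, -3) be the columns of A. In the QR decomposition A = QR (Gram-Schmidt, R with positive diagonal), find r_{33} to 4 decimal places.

c_1 = (-3, -4, 4, 4); ‖c_1‖ = 7.5498, so q_1 = (-0.3974, -0.5298, 0.5298, 0.5298).
q_1·c_2 = (-0.3974)·(-1) + (-0.5298)·2 + 0.5298·(-4) + 0.5298·3 = -1.1921.
u_2 = c_2 + 1.1921·q_1 = (-1.4737, 1.3684, -3.3684, 3.6316).
‖u_2‖ = 5.3459, so q_2 = (-0.2757, 0.2560, -0.6301, 0.6793).
q_1·c_3 = (-0.3974)·3 + (-0.5298)·(-4) + 0.5298·0 + 0.5298·(-3) = -0.6623; q_2·c_3 = (-0.2757)·3 + 0.2560·(-4) + (-0.6301)·0 + 0.6793·(-3) = -3.8888.
u_3 = c_3 + 0.6623·q_1 + 3.8888·q_2 = (1.6648, -3.3554, -2.0994, -0.0074).
r_{33} = ‖u_3‖ = 4.2940.

r_{33} = 4.2940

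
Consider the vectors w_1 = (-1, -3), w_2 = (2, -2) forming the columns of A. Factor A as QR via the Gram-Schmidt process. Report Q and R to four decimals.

Q = [[-0.3162, 0.9487], [-0.9487, -0.3162]], R = [[3.1623, 1.2649], [0.0000, 2.5298]]

e_1 = w_1/‖w_1‖ = (-1, -3)/3.1623 = (-0.3162, -0.9487).
r_{12} = e_1·w_2 = 1.2649.
u_2 = w_2 − 1.2649·e_1 = (2.4000, -0.8000).
‖u_2‖ = 2.5298, so e_2 = (0.9487, -0.3162).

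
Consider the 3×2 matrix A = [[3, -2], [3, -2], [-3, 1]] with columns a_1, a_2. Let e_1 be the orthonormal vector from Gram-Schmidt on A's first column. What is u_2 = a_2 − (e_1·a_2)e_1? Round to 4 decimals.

a_1 = (3, 3, -3); ‖a_1‖ = 5.1962, so e_1 = (0.5774, 0.5774, -0.5774).
e_1·a_2 = 0.5774·(-2) + 0.5774·(-2) + (-0.5774)·1 = -2.8868.
u_2 = a_2 + 2.8868·e_1 = (-0.3333, -0.3333, -0.6667).

u_2 = (-0.3333, -0.3333, -0.6667)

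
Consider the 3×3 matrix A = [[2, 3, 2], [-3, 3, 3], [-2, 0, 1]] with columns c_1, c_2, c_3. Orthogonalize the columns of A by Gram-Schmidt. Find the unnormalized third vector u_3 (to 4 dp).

e_1 = c_1/‖c_1‖ = (2, -3, -2)/4.1231 = (0.4851, -0.7276, -0.4851).
r_{12} = e_1·c_2 = -0.7276.
u_2 = c_2 + 0.7276·e_1 = (3.3529, 2.4706, -0.3529).
‖u_2‖ = 4.1798, so e_2 = (0.8022, 0.5911, -0.0844).
r_{13} = e_1·c_3 = -1.6977; r_{23} = e_2·c_3 = 3.2932.
u_3 = c_3 + 1.6977·e_1 − 3.2932·e_2 = (0.1818, -0.1818, 0.4545).

u_3 = (0.1818, -0.1818, 0.4545)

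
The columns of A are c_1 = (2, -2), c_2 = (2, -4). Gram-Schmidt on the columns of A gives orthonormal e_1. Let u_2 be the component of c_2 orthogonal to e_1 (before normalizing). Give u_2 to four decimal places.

u_2 = (-1.0000, -1.0000)

c_1 = (2, -2); ‖c_1‖ = 2.8284, so e_1 = (0.7071, -0.7071).
e_1·c_2 = 0.7071·2 + (-0.7071)·(-4) = 4.2426.
u_2 = c_2 − 4.2426·e_1 = (-1.0000, -1.0000).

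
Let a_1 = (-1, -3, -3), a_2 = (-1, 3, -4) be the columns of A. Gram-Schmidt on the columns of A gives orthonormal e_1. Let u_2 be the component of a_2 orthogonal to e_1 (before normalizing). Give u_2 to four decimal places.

u_2 = (-0.7895, 3.6316, -3.3684)

a_1 = (-1, -3, -3); ‖a_1‖ = 4.3589, so e_1 = (-0.2294, -0.6882, -0.6882).
e_1·a_2 = (-0.2294)·(-1) + (-0.6882)·3 + (-0.6882)·(-4) = 0.9177.
u_2 = a_2 − 0.9177·e_1 = (-0.7895, 3.6316, -3.3684).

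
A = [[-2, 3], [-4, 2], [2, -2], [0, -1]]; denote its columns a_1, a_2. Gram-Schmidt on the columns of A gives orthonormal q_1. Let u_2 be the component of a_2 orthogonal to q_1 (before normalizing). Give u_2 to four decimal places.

u_2 = (1.5000, -1.0000, -0.5000, -1.0000)

q_1 = a_1/‖a_1‖ = (-2, -4, 2, 0)/4.8990 = (-0.4082, -0.8165, 0.4082, 0.0000).
r_{12} = q_1·a_2 = -3.6742.
u_2 = a_2 + 3.6742·q_1 = (1.5000, -1.0000, -0.5000, -1.0000).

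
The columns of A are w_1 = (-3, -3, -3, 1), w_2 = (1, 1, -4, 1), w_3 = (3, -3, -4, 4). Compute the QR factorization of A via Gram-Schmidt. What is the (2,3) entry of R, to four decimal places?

e_1 = w_1/‖w_1‖ = (-3, -3, -3, 1)/5.2915 = (-0.5669, -0.5669, -0.5669, 0.1890).
r_{12} = e_1·w_2 = 1.3229.
u_2 = w_2 − 1.3229·e_1 = (1.7500, 1.7500, -3.2500, 0.7500).
‖u_2‖ = 4.1533, so e_2 = (0.4214, 0.4214, -0.7825, 0.1806).
r_{23} = e_2·w_3 = 3.8523.

r_{23} = 3.8523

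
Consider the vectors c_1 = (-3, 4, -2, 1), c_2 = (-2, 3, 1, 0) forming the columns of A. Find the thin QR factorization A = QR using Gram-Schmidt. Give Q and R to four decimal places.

c_1 = (-3, 4, -2, 1); ‖c_1‖ = 5.4772, so e_1 = (-0.5477, 0.7303, -0.3651, 0.1826).
e_1·c_2 = (-0.5477)·(-2) + 0.7303·3 + (-0.3651)·1 + 0.1826·0 = 2.9212.
u_2 = c_2 − 2.9212·e_1 = (-0.4000, 0.8667, 2.0667, -0.5333).
‖u_2‖ = 2.3381, so e_2 = (-0.1711, 0.3707, 0.8839, -0.2281).

Q = [[-0.5477, -0.1711], [0.7303, 0.3707], [-0.3651, 0.8839], [0.1826, -0.2281]], R = [[5.4772, 2.9212], [0.0000, 2.3381]]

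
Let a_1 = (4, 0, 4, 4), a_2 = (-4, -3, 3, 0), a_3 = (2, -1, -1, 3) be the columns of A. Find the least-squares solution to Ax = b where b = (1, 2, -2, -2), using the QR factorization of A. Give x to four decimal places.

e_1 = a_1/‖a_1‖ = (4, 0, 4, 4)/6.9282 = (0.5774, 0.0000, 0.5774, 0.5774).
r_{12} = e_1·a_2 = -0.5774.
u_2 = a_2 + 0.5774·e_1 = (-3.6667, -3.0000, 3.3333, 0.3333).
‖u_2‖ = 5.8023, so e_2 = (-0.6319, -0.5170, 0.5745, 0.0574).
r_{13} = e_1·a_3 = 2.3094; r_{23} = e_2·a_3 = -1.1490.
u_3 = a_3 − 2.3094·e_1 + 1.1490·e_2 = (-0.0594, -1.5941, -1.6733, 1.7327).
‖u_3‖ = 2.8890, so e_3 = (-0.0206, -0.5518, -0.5792, 0.5997).
Qᵀb = (-1.7321, -2.9299, -1.1652).
Back-substitute: x_3 = -1.1652/2.8890 = -0.4033.
x_2 = (-2.9299 + 1.1490·(-0.4033))/5.8023 = -0.5848.
x_1 = (-1.7321 + 0.5774·(-0.5848) − 2.3094·(-0.4033))/6.9282 = -0.1643.

x = (-0.1643, -0.5848, -0.4033)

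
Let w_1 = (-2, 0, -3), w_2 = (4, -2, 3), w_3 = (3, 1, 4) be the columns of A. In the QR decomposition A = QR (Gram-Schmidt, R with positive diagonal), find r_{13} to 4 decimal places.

r_{13} = -4.9923

w_1 = (-2, 0, -3); ‖w_1‖ = 3.6056, so q_1 = (-0.5547, 0.0000, -0.8321).
r_{13} = q_1·w_3 = -4.9923.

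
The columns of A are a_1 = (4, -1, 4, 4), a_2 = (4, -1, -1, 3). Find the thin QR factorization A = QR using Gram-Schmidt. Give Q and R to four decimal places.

q_1 = a_1/‖a_1‖ = (4, -1, 4, 4)/7.0000 = (0.5714, -0.1429, 0.5714, 0.5714).
r_{12} = q_1·a_2 = 3.5714.
u_2 = a_2 − 3.5714·q_1 = (1.9592, -0.4898, -3.0408, 0.9592).
‖u_2‖ = 3.7742, so q_2 = (0.5191, -0.1298, -0.8057, 0.2541).

Q = [[0.5714, 0.5191], [-0.1429, -0.1298], [0.5714, -0.8057], [0.5714, 0.2541]], R = [[7.0000, 3.5714], [0.0000, 3.7742]]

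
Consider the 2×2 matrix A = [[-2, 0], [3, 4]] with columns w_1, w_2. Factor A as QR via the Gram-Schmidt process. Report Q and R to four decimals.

Q = [[-0.5547, 0.8321], [0.8321, 0.5547]], R = [[3.6056, 3.3282], [0.0000, 2.2188]]

w_1 = (-2, 3); ‖w_1‖ = 3.6056, so q_1 = (-0.5547, 0.8321).
q_1·w_2 = (-0.5547)·0 + 0.8321·4 = 3.3282.
u_2 = w_2 − 3.3282·q_1 = (1.8462, 1.2308).
‖u_2‖ = 2.2188, so q_2 = (0.8321, 0.5547).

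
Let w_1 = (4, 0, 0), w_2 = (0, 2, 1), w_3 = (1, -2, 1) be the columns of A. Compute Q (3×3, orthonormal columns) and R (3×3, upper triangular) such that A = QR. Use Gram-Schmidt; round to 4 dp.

Q = [[1.0000, 0.0000, 0.0000], [0.0000, 0.8944, -0.4472], [0.0000, 0.4472, 0.8944]], R = [[4.0000, 0.0000, 1.0000], [0.0000, 2.2361, -1.3416], [0.0000, 0.0000, 1.7889]]

q_1 = w_1/‖w_1‖ = (4, 0, 0)/4.0000 = (1.0000, 0.0000, 0.0000).
r_{12} = q_1·w_2 = 0.0000.
u_2 = w_2 + 0.0000·q_1 = (0.0000, 2.0000, 1.0000).
‖u_2‖ = 2.2361, so q_2 = (0.0000, 0.8944, 0.4472).
r_{13} = q_1·w_3 = 1.0000; r_{23} = q_2·w_3 = -1.3416.
u_3 = w_3 − 1.0000·q_1 + 1.3416·q_2 = (0.0000, -0.8000, 1.6000).
‖u_3‖ = 1.7889, so q_3 = (0.0000, -0.4472, 0.8944).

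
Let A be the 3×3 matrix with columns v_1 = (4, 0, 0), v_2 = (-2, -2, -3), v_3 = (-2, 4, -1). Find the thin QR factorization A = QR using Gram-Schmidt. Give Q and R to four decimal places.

q_1 = v_1/‖v_1‖ = (4, 0, 0)/4.0000 = (1.0000, 0.0000, 0.0000).
r_{12} = q_1·v_2 = -2.0000.
u_2 = v_2 + 2.0000·q_1 = (0.0000, -2.0000, -3.0000).
‖u_2‖ = 3.6056, so q_2 = (0.0000, -0.5547, -0.8321).
r_{13} = q_1·v_3 = -2.0000; r_{23} = q_2·v_3 = -1.3868.
u_3 = v_3 + 2.0000·q_1 + 1.3868·q_2 = (0.0000, 3.2308, -2.1538).
‖u_3‖ = 3.8829, so q_3 = (0.0000, 0.8321, -0.5547).

Q = [[1.0000, 0.0000, 0.0000], [0.0000, -0.5547, 0.8321], [0.0000, -0.8321, -0.5547]], R = [[4.0000, -2.0000, -2.0000], [0.0000, 3.6056, -1.3868], [0.0000, 0.0000, 3.8829]]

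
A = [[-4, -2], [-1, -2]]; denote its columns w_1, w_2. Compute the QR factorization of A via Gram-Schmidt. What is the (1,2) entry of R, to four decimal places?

r_{12} = 2.4254

w_1 = (-4, -1); ‖w_1‖ = 4.1231, so q_1 = (-0.9701, -0.2425).
r_{12} = q_1·w_2 = 2.4254.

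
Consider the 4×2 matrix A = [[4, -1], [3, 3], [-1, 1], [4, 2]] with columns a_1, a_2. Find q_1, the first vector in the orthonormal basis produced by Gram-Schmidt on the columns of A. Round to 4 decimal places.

a_1 = (4, 3, -1, 4); ‖a_1‖ = 6.4807, so q_1 = (0.6172, 0.4629, -0.1543, 0.6172).

q_1 = (0.6172, 0.4629, -0.1543, 0.6172)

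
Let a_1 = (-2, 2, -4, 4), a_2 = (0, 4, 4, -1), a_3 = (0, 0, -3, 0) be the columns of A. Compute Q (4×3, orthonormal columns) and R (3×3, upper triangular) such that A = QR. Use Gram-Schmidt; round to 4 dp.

Q = [[-0.3162, -0.1107, 0.2474], [0.3162, 0.8484, 0.4124], [-0.6325, 0.5164, -0.5774], [0.6325, 0.0369, -0.6598]], R = [[6.3246, -1.8974, 1.8974], [0.0000, 5.4222, -1.5492], [0.0000, 0.0000, 1.7321]]

a_1 = (-2, 2, -4, 4); ‖a_1‖ = 6.3246, so e_1 = (-0.3162, 0.3162, -0.6325, 0.6325).
e_1·a_2 = (-0.3162)·0 + 0.3162·4 + (-0.6325)·4 + 0.6325·(-1) = -1.8974.
u_2 = a_2 + 1.8974·e_1 = (-0.6000, 4.6000, 2.8000, 0.2000).
‖u_2‖ = 5.4222, so e_2 = (-0.1107, 0.8484, 0.5164, 0.0369).
e_1·a_3 = (-0.3162)·0 + 0.3162·0 + (-0.6325)·(-3) + 0.6325·0 = 1.8974; e_2·a_3 = (-0.1107)·0 + 0.8484·0 + 0.5164·(-3) + 0.0369·0 = -1.5492.
u_3 = a_3 − 1.8974·e_1 + 1.5492·e_2 = (0.4286, 0.7143, -1.0000, -1.1429).
‖u_3‖ = 1.7321, so e_3 = (0.2474, 0.4124, -0.5774, -0.6598).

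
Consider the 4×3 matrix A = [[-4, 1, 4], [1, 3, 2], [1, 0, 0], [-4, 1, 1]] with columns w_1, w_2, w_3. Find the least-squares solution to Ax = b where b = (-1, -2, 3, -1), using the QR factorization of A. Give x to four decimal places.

x = (0.2741, -0.8590, 0.2563)

w_1 = (-4, 1, 1, -4); ‖w_1‖ = 5.8310, so e_1 = (-0.6860, 0.1715, 0.1715, -0.6860).
e_1·w_2 = (-0.6860)·1 + 0.1715·3 + 0.1715·0 + (-0.6860)·1 = -0.8575.
u_2 = w_2 + 0.8575·e_1 = (0.4118, 3.1471, 0.1471, 0.4118).
‖u_2‖ = 3.2039, so e_2 = (0.1285, 0.9823, 0.0459, 0.1285).
e_1·w_3 = (-0.6860)·4 + 0.1715·2 + 0.1715·0 + (-0.6860)·1 = -3.0870; e_2·w_3 = 0.1285·4 + 0.9823·2 + 0.0459·0 + 0.1285·1 = 2.6072.
u_3 = w_3 + 3.0870·e_1 − 2.6072·e_2 = (1.5473, -0.0315, 0.4097, -1.4527).
‖u_3‖ = 2.1618, so e_3 = (0.7157, -0.0146, 0.1895, -0.6720).
Qᵀb = (1.5435, -2.0839, 0.5540).
Back-substitute: x_3 = 0.5540/2.1618 = 0.2563.
x_2 = (-2.0839 − 2.6072·0.2563)/3.2039 = -0.8590.
x_1 = (1.5435 + 0.8575·(-0.8590) + 3.0870·0.2563)/5.8310 = 0.2741.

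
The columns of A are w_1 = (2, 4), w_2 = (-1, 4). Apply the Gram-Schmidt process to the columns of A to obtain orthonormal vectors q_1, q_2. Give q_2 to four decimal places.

q_2 = (-0.8944, 0.4472)

w_1 = (2, 4); ‖w_1‖ = 4.4721, so q_1 = (0.4472, 0.8944).
q_1·w_2 = 0.4472·(-1) + 0.8944·4 = 3.1305.
u_2 = w_2 − 3.1305·q_1 = (-2.4000, 1.2000).
‖u_2‖ = 2.6833, so q_2 = (-0.8944, 0.4472).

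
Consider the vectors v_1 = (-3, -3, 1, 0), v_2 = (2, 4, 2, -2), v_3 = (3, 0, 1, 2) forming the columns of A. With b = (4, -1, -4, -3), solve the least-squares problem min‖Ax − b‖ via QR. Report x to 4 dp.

x = (-1.4986, -0.7120, -0.5100)

v_1 = (-3, -3, 1, 0); ‖v_1‖ = 4.3589, so e_1 = (-0.6882, -0.6882, 0.2294, 0.0000).
e_1·v_2 = (-0.6882)·2 + (-0.6882)·4 + 0.2294·2 + 0.0000·(-2) = -3.6707.
u_2 = v_2 + 3.6707·e_1 = (-0.5263, 1.4737, 2.8421, -2.0000).
‖u_2‖ = 3.8113, so e_2 = (-0.1381, 0.3867, 0.7457, -0.5247).
e_1·v_3 = (-0.6882)·3 + (-0.6882)·0 + 0.2294·1 + 0.0000·2 = -1.8353; e_2·v_3 = (-0.1381)·3 + 0.3867·0 + 0.7457·1 + (-0.5247)·2 = -0.7181.
u_3 = v_3 + 1.8353·e_1 + 0.7181·e_2 = (1.6377, -0.9855, 1.9565, 1.6232).
‖u_3‖ = 3.1806, so e_3 = (0.5149, -0.3099, 0.6152, 0.5103).
Qᵀb = (-2.9824, -2.3476, -1.6222).
Back-substitute: x_3 = -1.6222/3.1806 = -0.5100.
x_2 = (-2.3476 + 0.7181·(-0.5100))/3.8113 = -0.7120.
x_1 = (-2.9824 + 3.6707·(-0.7120) + 1.8353·(-0.5100))/4.3589 = -1.4986.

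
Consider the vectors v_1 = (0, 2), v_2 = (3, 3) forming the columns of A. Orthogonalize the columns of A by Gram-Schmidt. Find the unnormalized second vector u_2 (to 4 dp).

v_1 = (0, 2); ‖v_1‖ = 2.0000, so e_1 = (0.0000, 1.0000).
e_1·v_2 = 0.0000·3 + 1.0000·3 = 3.0000.
u_2 = v_2 − 3.0000·e_1 = (3.0000, 0.0000).

u_2 = (3.0000, 0.0000)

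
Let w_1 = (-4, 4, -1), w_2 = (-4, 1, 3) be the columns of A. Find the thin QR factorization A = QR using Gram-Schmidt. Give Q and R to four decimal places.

Q = [[-0.6963, -0.4671], [0.6963, -0.2554], [-0.1741, 0.8465]], R = [[5.7446, 2.9593], [0.0000, 4.1524]]

w_1 = (-4, 4, -1); ‖w_1‖ = 5.7446, so q_1 = (-0.6963, 0.6963, -0.1741).
q_1·w_2 = (-0.6963)·(-4) + 0.6963·1 + (-0.1741)·3 = 2.9593.
u_2 = w_2 − 2.9593·q_1 = (-1.9394, -1.0606, 3.5152).
‖u_2‖ = 4.1524, so q_2 = (-0.4671, -0.2554, 0.8465).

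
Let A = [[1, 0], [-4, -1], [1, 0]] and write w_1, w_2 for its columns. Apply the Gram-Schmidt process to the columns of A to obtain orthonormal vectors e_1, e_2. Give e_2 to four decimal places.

e_2 = (-0.6667, -0.3333, -0.6667)

w_1 = (1, -4, 1); ‖w_1‖ = 4.2426, so e_1 = (0.2357, -0.9428, 0.2357).
e_1·w_2 = 0.2357·0 + (-0.9428)·(-1) + 0.2357·0 = 0.9428.
u_2 = w_2 − 0.9428·e_1 = (-0.2222, -0.1111, -0.2222).
‖u_2‖ = 0.3333, so e_2 = (-0.6667, -0.3333, -0.6667).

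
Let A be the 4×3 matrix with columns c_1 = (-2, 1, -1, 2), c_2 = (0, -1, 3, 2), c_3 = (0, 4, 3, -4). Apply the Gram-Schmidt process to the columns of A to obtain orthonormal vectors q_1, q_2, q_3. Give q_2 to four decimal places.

q_2 = (0.0000, -0.2673, 0.8018, 0.5345)

c_1 = (-2, 1, -1, 2); ‖c_1‖ = 3.1623, so q_1 = (-0.6325, 0.3162, -0.3162, 0.6325).
q_1·c_2 = (-0.6325)·0 + 0.3162·(-1) + (-0.3162)·3 + 0.6325·2 = 0.0000.
u_2 = c_2 + 0.0000·q_1 = (0.0000, -1.0000, 3.0000, 2.0000).
‖u_2‖ = 3.7417, so q_2 = (0.0000, -0.2673, 0.8018, 0.5345).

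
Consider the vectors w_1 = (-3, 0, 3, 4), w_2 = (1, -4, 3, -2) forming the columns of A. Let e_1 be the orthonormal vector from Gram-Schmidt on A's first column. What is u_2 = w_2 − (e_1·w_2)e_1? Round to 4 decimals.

u_2 = (0.8235, -4.0000, 3.1765, -1.7647)

w_1 = (-3, 0, 3, 4); ‖w_1‖ = 5.8310, so e_1 = (-0.5145, 0.0000, 0.5145, 0.6860).
e_1·w_2 = (-0.5145)·1 + 0.0000·(-4) + 0.5145·3 + 0.6860·(-2) = -0.3430.
u_2 = w_2 + 0.3430·e_1 = (0.8235, -4.0000, 3.1765, -1.7647).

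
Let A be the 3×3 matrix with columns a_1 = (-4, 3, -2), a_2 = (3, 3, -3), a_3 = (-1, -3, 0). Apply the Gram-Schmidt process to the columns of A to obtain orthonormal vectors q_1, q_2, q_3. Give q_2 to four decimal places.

a_1 = (-4, 3, -2); ‖a_1‖ = 5.3852, so q_1 = (-0.7428, 0.5571, -0.3714).
q_1·a_2 = (-0.7428)·3 + 0.5571·3 + (-0.3714)·(-3) = 0.5571.
u_2 = a_2 − 0.5571·q_1 = (3.4138, 2.6897, -2.7931).
‖u_2‖ = 5.1662, so q_2 = (0.6608, 0.5206, -0.5406).

q_2 = (0.6608, 0.5206, -0.5406)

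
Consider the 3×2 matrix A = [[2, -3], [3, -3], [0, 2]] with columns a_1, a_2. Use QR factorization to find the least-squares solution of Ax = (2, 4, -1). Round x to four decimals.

x = (0.8525, -0.3279)

q_1 = a_1/‖a_1‖ = (2, 3, 0)/3.6056 = (0.5547, 0.8321, 0.0000).
r_{12} = q_1·a_2 = -4.1603.
u_2 = a_2 + 4.1603·q_1 = (-0.6923, 0.4615, 2.0000).
‖u_2‖ = 2.1662, so q_2 = (-0.3196, 0.2131, 0.9233).
Qᵀb = (4.4376, -0.7102).
Back-substitute: x_2 = -0.7102/2.1662 = -0.3279.
x_1 = (4.4376 + 4.1603·(-0.3279))/3.6056 = 0.8525.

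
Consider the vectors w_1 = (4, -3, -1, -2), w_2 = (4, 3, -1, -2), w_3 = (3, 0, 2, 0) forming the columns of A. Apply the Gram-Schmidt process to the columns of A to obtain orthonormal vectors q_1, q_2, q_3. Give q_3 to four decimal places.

q_1 = w_1/‖w_1‖ = (4, -3, -1, -2)/5.4772 = (0.7303, -0.5477, -0.1826, -0.3651).
r_{12} = q_1·w_2 = 2.1909.
u_2 = w_2 − 2.1909·q_1 = (2.4000, 4.2000, -0.6000, -1.2000).
‖u_2‖ = 5.0200, so q_2 = (0.4781, 0.8367, -0.1195, -0.2390).
r_{13} = q_1·w_3 = 1.8257; r_{23} = q_2·w_3 = 1.1952.
u_3 = w_3 − 1.8257·q_1 − 1.1952·q_2 = (1.0952, 0.0000, 2.4762, 0.9524).
‖u_3‖ = 2.8702, so q_3 = (0.3816, 0.0000, 0.8627, 0.3318).

q_3 = (0.3816, 0.0000, 0.8627, 0.3318)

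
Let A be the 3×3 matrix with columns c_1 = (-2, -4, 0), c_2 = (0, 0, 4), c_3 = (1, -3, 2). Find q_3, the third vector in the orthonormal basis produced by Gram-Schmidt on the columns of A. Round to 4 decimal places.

q_3 = (0.8944, -0.4472, 0.0000)

c_1 = (-2, -4, 0); ‖c_1‖ = 4.4721, so q_1 = (-0.4472, -0.8944, 0.0000).
q_1·c_2 = (-0.4472)·0 + (-0.8944)·0 + 0.0000·4 = 0.0000.
u_2 = c_2 + 0.0000·q_1 = (0.0000, 0.0000, 4.0000).
‖u_2‖ = 4.0000, so q_2 = (0.0000, 0.0000, 1.0000).
q_1·c_3 = (-0.4472)·1 + (-0.8944)·(-3) + 0.0000·2 = 2.2361; q_2·c_3 = 0.0000·1 + 0.0000·(-3) + 1.0000·2 = 2.0000.
u_3 = c_3 − 2.2361·q_1 − 2.0000·q_2 = (2.0000, -1.0000, 0.0000).
‖u_3‖ = 2.2361, so q_3 = (0.8944, -0.4472, 0.0000).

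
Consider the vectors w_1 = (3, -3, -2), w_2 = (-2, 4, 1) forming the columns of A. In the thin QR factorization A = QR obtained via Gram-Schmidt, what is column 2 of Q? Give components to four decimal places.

q_2 = (0.4332, 0.7581, -0.4874)

w_1 = (3, -3, -2); ‖w_1‖ = 4.6904, so q_1 = (0.6396, -0.6396, -0.4264).
q_1·w_2 = 0.6396·(-2) + (-0.6396)·4 + (-0.4264)·1 = -4.2640.
u_2 = w_2 + 4.2640·q_1 = (0.7273, 1.2727, -0.8182).
‖u_2‖ = 1.6787, so q_2 = (0.4332, 0.7581, -0.4874).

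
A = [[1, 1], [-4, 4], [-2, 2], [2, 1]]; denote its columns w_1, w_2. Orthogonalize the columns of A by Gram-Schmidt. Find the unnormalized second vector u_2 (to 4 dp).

u_2 = (1.6800, 1.2800, 0.6400, 2.3600)

e_1 = w_1/‖w_1‖ = (1, -4, -2, 2)/5.0000 = (0.2000, -0.8000, -0.4000, 0.4000).
r_{12} = e_1·w_2 = -3.4000.
u_2 = w_2 + 3.4000·e_1 = (1.6800, 1.2800, 0.6400, 2.3600).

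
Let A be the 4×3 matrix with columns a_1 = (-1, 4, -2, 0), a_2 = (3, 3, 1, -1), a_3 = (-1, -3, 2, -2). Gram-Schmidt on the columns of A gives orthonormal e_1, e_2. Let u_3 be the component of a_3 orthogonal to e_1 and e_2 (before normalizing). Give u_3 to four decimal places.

u_3 = (-1.1482, 0.1402, 0.8544, -2.1698)

e_1 = a_1/‖a_1‖ = (-1, 4, -2, 0)/4.5826 = (-0.2182, 0.8729, -0.4364, 0.0000).
r_{12} = e_1·a_2 = 1.5275.
u_2 = a_2 − 1.5275·e_1 = (3.3333, 1.6667, 1.6667, -1.0000).
‖u_2‖ = 4.2032, so e_2 = (0.7931, 0.3965, 0.3965, -0.2379).
r_{13} = e_1·a_3 = -3.2733; r_{23} = e_2·a_3 = -0.7137.
u_3 = a_3 + 3.2733·e_1 + 0.7137·e_2 = (-1.1482, 0.1402, 0.8544, -2.1698).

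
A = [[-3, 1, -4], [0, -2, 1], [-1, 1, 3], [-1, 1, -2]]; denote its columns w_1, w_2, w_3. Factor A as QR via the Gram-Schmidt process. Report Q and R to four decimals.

w_1 = (-3, 0, -1, -1); ‖w_1‖ = 3.3166, so q_1 = (-0.9045, 0.0000, -0.3015, -0.3015).
q_1·w_2 = (-0.9045)·1 + 0.0000·(-2) + (-0.3015)·1 + (-0.3015)·1 = -1.5076.
u_2 = w_2 + 1.5076·q_1 = (-0.3636, -2.0000, 0.5455, 0.5455).
‖u_2‖ = 2.1742, so q_2 = (-0.1672, -0.9199, 0.2509, 0.2509).
q_1·w_3 = (-0.9045)·(-4) + 0.0000·1 + (-0.3015)·3 + (-0.3015)·(-2) = 3.3166; q_2·w_3 = (-0.1672)·(-4) + (-0.9199)·1 + 0.2509·3 + 0.2509·(-2) = 0.0000.
u_3 = w_3 − 3.3166·q_1 − 0.0000·q_2 = (-1.0000, 1.0000, 4.0000, -1.0000).
‖u_3‖ = 4.3589, so q_3 = (-0.2294, 0.2294, 0.9177, -0.2294).

Q = [[-0.9045, -0.1672, -0.2294], [0.0000, -0.9199, 0.2294], [-0.3015, 0.2509, 0.9177], [-0.3015, 0.2509, -0.2294]], R = [[3.3166, -1.5076, 3.3166], [0.0000, 2.1742, 0.0000], [0.0000, 0.0000, 4.3589]]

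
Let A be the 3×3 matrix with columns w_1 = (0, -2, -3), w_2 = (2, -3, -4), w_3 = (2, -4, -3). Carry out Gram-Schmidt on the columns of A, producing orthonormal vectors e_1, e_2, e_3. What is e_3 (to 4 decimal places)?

e_3 = (-0.1374, -0.8242, 0.5494)

w_1 = (0, -2, -3); ‖w_1‖ = 3.6056, so e_1 = (0.0000, -0.5547, -0.8321).
e_1·w_2 = 0.0000·2 + (-0.5547)·(-3) + (-0.8321)·(-4) = 4.9923.
u_2 = w_2 − 4.9923·e_1 = (2.0000, -0.2308, 0.1538).
‖u_2‖ = 2.0191, so e_2 = (0.9905, -0.1143, 0.0762).
e_1·w_3 = 0.0000·2 + (-0.5547)·(-4) + (-0.8321)·(-3) = 4.7150; e_2·w_3 = 0.9905·2 + (-0.1143)·(-4) + 0.0762·(-3) = 2.2096.
u_3 = w_3 − 4.7150·e_1 − 2.2096·e_2 = (-0.1887, -1.1321, 0.7547).
‖u_3‖ = 1.3736, so e_3 = (-0.1374, -0.8242, 0.5494).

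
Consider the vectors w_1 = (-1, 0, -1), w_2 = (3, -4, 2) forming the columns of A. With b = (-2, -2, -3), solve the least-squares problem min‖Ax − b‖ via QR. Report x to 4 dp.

q_1 = w_1/‖w_1‖ = (-1, 0, -1)/1.4142 = (-0.7071, 0.0000, -0.7071).
r_{12} = q_1·w_2 = -3.5355.
u_2 = w_2 + 3.5355·q_1 = (0.5000, -4.0000, -0.5000).
‖u_2‖ = 4.0620, so q_2 = (0.1231, -0.9847, -0.1231).
Qᵀb = (3.5355, 2.0926).
Back-substitute: x_2 = 2.0926/4.0620 = 0.5152.
x_1 = (3.5355 + 3.5355·0.5152)/1.4142 = 3.7879.

x = (3.7879, 0.5152)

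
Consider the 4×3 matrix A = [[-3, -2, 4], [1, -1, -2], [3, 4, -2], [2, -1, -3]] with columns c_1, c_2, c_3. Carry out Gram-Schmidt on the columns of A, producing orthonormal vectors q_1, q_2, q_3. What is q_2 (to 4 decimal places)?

q_2 = (-0.0124, -0.4727, 0.5846, -0.6593)

c_1 = (-3, 1, 3, 2); ‖c_1‖ = 4.7958, so q_1 = (-0.6255, 0.2085, 0.6255, 0.4170).
q_1·c_2 = (-0.6255)·(-2) + 0.2085·(-1) + 0.6255·4 + 0.4170·(-1) = 3.1277.
u_2 = c_2 − 3.1277·q_1 = (-0.0435, -1.6522, 2.0435, -2.3043).
‖u_2‖ = 3.4953, so q_2 = (-0.0124, -0.4727, 0.5846, -0.6593).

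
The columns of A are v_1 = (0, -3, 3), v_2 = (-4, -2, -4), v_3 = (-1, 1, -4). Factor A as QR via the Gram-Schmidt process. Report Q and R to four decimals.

v_1 = (0, -3, 3); ‖v_1‖ = 4.2426, so e_1 = (0.0000, -0.7071, 0.7071).
e_1·v_2 = 0.0000·(-4) + (-0.7071)·(-2) + 0.7071·(-4) = -1.4142.
u_2 = v_2 + 1.4142·e_1 = (-4.0000, -3.0000, -3.0000).
‖u_2‖ = 5.8310, so e_2 = (-0.6860, -0.5145, -0.5145).
e_1·v_3 = 0.0000·(-1) + (-0.7071)·1 + 0.7071·(-4) = -3.5355; e_2·v_3 = (-0.6860)·(-1) + (-0.5145)·1 + (-0.5145)·(-4) = 2.2295.
u_3 = v_3 + 3.5355·e_1 − 2.2295·e_2 = (0.5294, -0.3529, -0.3529).
‖u_3‖ = 0.7276, so e_3 = (0.7276, -0.4851, -0.4851).

Q = [[0.0000, -0.6860, 0.7276], [-0.7071, -0.5145, -0.4851], [0.7071, -0.5145, -0.4851]], R = [[4.2426, -1.4142, -3.5355], [0.0000, 5.8310, 2.2295], [0.0000, 0.0000, 0.7276]]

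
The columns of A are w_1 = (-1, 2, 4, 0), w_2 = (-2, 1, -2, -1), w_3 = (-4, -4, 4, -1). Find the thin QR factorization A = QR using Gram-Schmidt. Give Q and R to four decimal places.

w_1 = (-1, 2, 4, 0); ‖w_1‖ = 4.5826, so q_1 = (-0.2182, 0.4364, 0.8729, 0.0000).
q_1·w_2 = (-0.2182)·(-2) + 0.4364·1 + 0.8729·(-2) + 0.0000·(-1) = -0.8729.
u_2 = w_2 + 0.8729·q_1 = (-2.1905, 1.3810, -1.2381, -1.0000).
‖u_2‖ = 3.0394, so q_2 = (-0.7207, 0.4543, -0.4073, -0.3290).
q_1·w_3 = (-0.2182)·(-4) + 0.4364·(-4) + 0.8729·4 + 0.0000·(-1) = 2.6186; q_2·w_3 = (-0.7207)·(-4) + 0.4543·(-4) + (-0.4073)·4 + (-0.3290)·(-1) = -0.2350.
u_3 = w_3 − 2.6186·q_1 + 0.2350·q_2 = (-3.5979, -5.0361, 1.6186, -1.0773).
‖u_3‖ = 6.4875, so q_3 = (-0.5546, -0.7763, 0.2495, -0.1661).

Q = [[-0.2182, -0.7207, -0.5546], [0.4364, 0.4543, -0.7763], [0.8729, -0.4073, 0.2495], [0.0000, -0.3290, -0.1661]], R = [[4.5826, -0.8729, 2.6186], [0.0000, 3.0394, -0.2350], [0.0000, 0.0000, 6.4875]]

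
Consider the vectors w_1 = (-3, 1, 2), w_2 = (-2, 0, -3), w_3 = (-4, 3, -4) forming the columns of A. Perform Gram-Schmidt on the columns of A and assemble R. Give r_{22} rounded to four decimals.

w_1 = (-3, 1, 2); ‖w_1‖ = 3.7417, so e_1 = (-0.8018, 0.2673, 0.5345).
e_1·w_2 = (-0.8018)·(-2) + 0.2673·0 + 0.5345·(-3) = 0.0000.
u_2 = w_2 + 0.0000·e_1 = (-2.0000, 0.0000, -3.0000).
r_{22} = ‖u_2‖ = 3.6056.

r_{22} = 3.6056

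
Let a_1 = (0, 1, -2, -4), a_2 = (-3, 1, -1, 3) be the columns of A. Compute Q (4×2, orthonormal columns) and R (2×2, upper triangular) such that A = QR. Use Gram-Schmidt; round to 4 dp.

a_1 = (0, 1, -2, -4); ‖a_1‖ = 4.5826, so e_1 = (0.0000, 0.2182, -0.4364, -0.8729).
e_1·a_2 = 0.0000·(-3) + 0.2182·1 + (-0.4364)·(-1) + (-0.8729)·3 = -1.9640.
u_2 = a_2 + 1.9640·e_1 = (-3.0000, 1.4286, -1.8571, 1.2857).
‖u_2‖ = 4.0178, so e_2 = (-0.7467, 0.3556, -0.4622, 0.3200).

Q = [[0.0000, -0.7467], [0.2182, 0.3556], [-0.4364, -0.4622], [-0.8729, 0.3200]], R = [[4.5826, -1.9640], [0.0000, 4.0178]]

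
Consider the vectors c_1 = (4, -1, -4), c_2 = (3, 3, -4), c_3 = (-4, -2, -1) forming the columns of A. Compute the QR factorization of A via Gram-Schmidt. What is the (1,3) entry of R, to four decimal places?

r_{13} = -1.7408

c_1 = (4, -1, -4); ‖c_1‖ = 5.7446, so e_1 = (0.6963, -0.1741, -0.6963).
r_{13} = e_1·c_3 = -1.7408.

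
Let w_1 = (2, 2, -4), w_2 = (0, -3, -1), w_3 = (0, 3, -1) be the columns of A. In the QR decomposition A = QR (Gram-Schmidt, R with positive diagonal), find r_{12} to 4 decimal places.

r_{12} = -0.4082

w_1 = (2, 2, -4); ‖w_1‖ = 4.8990, so q_1 = (0.4082, 0.4082, -0.8165).
r_{12} = q_1·w_2 = -0.4082.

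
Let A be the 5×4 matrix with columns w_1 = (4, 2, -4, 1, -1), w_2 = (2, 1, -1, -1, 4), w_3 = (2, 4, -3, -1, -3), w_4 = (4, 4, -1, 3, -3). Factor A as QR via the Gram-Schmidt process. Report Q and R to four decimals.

e_1 = w_1/‖w_1‖ = (4, 2, -4, 1, -1)/6.1644 = (0.6489, 0.3244, -0.6489, 0.1622, -0.1622).
r_{12} = e_1·w_2 = 1.4600.
u_2 = w_2 − 1.4600·e_1 = (1.0526, 0.5263, -0.0526, -1.2368, 4.2368).
‖u_2‖ = 4.5682, so e_2 = (0.2304, 0.1152, -0.0115, -0.2708, 0.9275).
r_{13} = e_1·w_3 = 4.8666; r_{23} = e_2·w_3 = -1.5554.
u_3 = w_3 − 4.8666·e_1 + 1.5554·e_2 = (-0.7995, 2.6003, 0.1400, -2.2106, -0.7680).
‖u_3‖ = 3.5912, so e_3 = (-0.2226, 0.7241, 0.0390, -0.6156, -0.2138).
r_{14} = e_1·w_4 = 5.5155; r_{24} = e_2·w_4 = -2.2006; r_{34} = e_3·w_4 = 0.7616.
u_4 = w_4 − 5.5155·e_1 + 2.2006·e_2 − 0.7616·e_3 = (1.0977, 1.9126, 2.5239, 1.9783, 0.0986).
‖u_4‖ = 3.8931, so e_4 = (0.2820, 0.4913, 0.6483, 0.5082, 0.0253).

Q = [[0.6489, 0.2304, -0.2226, 0.2820], [0.3244, 0.1152, 0.7241, 0.4913], [-0.6489, -0.0115, 0.0390, 0.6483], [0.1622, -0.2708, -0.6156, 0.5082], [-0.1622, 0.9275, -0.2138, 0.0253]], R = [[6.1644, 1.4600, 4.8666, 5.5155], [0.0000, 4.5682, -1.5554, -2.2006], [0.0000, 0.0000, 3.5912, 0.7616], [0.0000, 0.0000, 0.0000, 3.8931]]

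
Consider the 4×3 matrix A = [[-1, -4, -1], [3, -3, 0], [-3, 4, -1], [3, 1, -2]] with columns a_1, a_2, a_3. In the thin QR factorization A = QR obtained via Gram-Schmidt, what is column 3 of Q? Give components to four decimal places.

q_3 = (-0.6158, 0.0362, -0.4226, -0.6640)

q_1 = a_1/‖a_1‖ = (-1, 3, -3, 3)/5.2915 = (-0.1890, 0.5669, -0.5669, 0.5669).
r_{12} = q_1·a_2 = -2.6458.
u_2 = a_2 + 2.6458·q_1 = (-4.5000, -1.5000, 2.5000, 2.5000).
‖u_2‖ = 5.9161, so q_2 = (-0.7606, -0.2535, 0.4226, 0.4226).
r_{13} = q_1·a_3 = -0.3780; r_{23} = q_2·a_3 = -0.5071.
u_3 = a_3 + 0.3780·q_1 + 0.5071·q_2 = (-1.4571, 0.0857, -1.0000, -1.5714).
‖u_3‖ = 2.3664, so q_3 = (-0.6158, 0.0362, -0.4226, -0.6640).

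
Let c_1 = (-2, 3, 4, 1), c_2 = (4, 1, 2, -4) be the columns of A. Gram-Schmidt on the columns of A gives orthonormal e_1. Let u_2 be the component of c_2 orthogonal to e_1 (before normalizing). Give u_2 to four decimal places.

u_2 = (3.9333, 1.1000, 2.1333, -3.9667)

c_1 = (-2, 3, 4, 1); ‖c_1‖ = 5.4772, so e_1 = (-0.3651, 0.5477, 0.7303, 0.1826).
e_1·c_2 = (-0.3651)·4 + 0.5477·1 + 0.7303·2 + 0.1826·(-4) = -0.1826.
u_2 = c_2 + 0.1826·e_1 = (3.9333, 1.1000, 2.1333, -3.9667).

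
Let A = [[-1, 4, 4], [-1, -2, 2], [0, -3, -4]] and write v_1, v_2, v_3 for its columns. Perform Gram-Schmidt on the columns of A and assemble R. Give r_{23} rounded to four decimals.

r_{23} = 3.4641

q_1 = v_1/‖v_1‖ = (-1, -1, 0)/1.4142 = (-0.7071, -0.7071, 0.0000).
r_{12} = q_1·v_2 = -1.4142.
u_2 = v_2 + 1.4142·q_1 = (3.0000, -3.0000, -3.0000).
‖u_2‖ = 5.1962, so q_2 = (0.5774, -0.5774, -0.5774).
r_{23} = q_2·v_3 = 3.4641.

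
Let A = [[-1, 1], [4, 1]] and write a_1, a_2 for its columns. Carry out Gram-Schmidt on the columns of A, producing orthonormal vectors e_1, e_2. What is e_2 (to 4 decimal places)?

a_1 = (-1, 4); ‖a_1‖ = 4.1231, so e_1 = (-0.2425, 0.9701).
e_1·a_2 = (-0.2425)·1 + 0.9701·1 = 0.7276.
u_2 = a_2 − 0.7276·e_1 = (1.1765, 0.2941).
‖u_2‖ = 1.2127, so e_2 = (0.9701, 0.2425).

e_2 = (0.9701, 0.2425)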